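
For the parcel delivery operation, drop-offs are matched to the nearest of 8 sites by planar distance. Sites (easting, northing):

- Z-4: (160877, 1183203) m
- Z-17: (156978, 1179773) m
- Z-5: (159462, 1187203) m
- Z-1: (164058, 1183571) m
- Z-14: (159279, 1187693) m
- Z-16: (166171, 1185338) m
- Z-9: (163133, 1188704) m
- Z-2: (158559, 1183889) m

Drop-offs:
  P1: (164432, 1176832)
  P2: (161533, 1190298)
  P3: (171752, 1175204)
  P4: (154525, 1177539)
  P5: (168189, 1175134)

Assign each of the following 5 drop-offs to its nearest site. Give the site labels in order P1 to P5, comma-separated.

Z-1, Z-9, Z-1, Z-17, Z-1

P1 → Z-1 (d²=45553997.00)
P2 → Z-9 (d²=5100836.00)
P3 → Z-1 (d²=129204325.00)
P4 → Z-17 (d²=11007965.00)
P5 → Z-1 (d²=88248130.00)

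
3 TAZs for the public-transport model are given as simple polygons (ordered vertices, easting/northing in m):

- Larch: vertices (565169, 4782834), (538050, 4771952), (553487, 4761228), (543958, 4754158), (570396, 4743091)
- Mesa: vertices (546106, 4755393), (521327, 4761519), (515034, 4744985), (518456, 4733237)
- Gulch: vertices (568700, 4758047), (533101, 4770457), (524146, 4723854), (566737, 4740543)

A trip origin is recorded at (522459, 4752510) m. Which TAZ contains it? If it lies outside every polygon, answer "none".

Mesa

Cast a ray rightward from (522459, 4752510). For each polygon, the edges (by vertex number in listed order) whose endpoints lie on opposite sides of northing = 4752510, where each meets that height, and whether that is right or left of the point:
Larch: 4–5 at easting≈547894.9 (right), 5–1 at easting≈569157.2 (right) → 2 crossings.
Mesa: 2–3 at easting≈517898.1 (left), 4–1 at easting≈542508.1 (right) → 1 crossing.
Gulch: 2–3 at easting≈529652.4 (right), 4–1 at easting≈568079.0 (right) → 2 crossings.
Only Mesa has an odd count, so the point is inside Mesa.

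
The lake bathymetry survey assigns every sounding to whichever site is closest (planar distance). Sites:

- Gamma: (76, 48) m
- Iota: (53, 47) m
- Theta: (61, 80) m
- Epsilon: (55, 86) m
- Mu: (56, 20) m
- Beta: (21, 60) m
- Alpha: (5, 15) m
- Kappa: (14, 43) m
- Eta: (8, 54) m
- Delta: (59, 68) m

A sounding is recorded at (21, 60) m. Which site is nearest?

Beta

Squared distances to each site:
Gamma: 3169.000; Iota: 1193.000; Theta: 2000.000; Epsilon: 1832.000; Mu: 2825.000; Beta: 0.000; Alpha: 2281.000; Kappa: 338.000; Eta: 205.000; Delta: 1508.000.
Minimum at Beta.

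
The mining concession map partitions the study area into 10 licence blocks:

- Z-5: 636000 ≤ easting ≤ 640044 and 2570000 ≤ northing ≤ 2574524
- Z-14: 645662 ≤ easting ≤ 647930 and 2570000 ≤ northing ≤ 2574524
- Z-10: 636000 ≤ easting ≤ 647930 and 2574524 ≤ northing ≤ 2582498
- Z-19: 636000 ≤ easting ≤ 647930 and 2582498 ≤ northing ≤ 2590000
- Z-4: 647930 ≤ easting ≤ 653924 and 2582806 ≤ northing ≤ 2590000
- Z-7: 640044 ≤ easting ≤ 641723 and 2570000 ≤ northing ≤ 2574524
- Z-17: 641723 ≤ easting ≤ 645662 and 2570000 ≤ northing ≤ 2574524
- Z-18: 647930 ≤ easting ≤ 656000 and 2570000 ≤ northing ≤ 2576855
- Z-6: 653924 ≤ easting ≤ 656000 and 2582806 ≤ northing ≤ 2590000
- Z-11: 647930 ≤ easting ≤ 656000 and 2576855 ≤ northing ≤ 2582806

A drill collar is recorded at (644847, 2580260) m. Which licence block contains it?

The point has easting = 644847 and northing = 2580260.
Only Z-10 satisfies 636000 ≤ easting ≤ 647930 and 2574524 ≤ northing ≤ 2582498.

Z-10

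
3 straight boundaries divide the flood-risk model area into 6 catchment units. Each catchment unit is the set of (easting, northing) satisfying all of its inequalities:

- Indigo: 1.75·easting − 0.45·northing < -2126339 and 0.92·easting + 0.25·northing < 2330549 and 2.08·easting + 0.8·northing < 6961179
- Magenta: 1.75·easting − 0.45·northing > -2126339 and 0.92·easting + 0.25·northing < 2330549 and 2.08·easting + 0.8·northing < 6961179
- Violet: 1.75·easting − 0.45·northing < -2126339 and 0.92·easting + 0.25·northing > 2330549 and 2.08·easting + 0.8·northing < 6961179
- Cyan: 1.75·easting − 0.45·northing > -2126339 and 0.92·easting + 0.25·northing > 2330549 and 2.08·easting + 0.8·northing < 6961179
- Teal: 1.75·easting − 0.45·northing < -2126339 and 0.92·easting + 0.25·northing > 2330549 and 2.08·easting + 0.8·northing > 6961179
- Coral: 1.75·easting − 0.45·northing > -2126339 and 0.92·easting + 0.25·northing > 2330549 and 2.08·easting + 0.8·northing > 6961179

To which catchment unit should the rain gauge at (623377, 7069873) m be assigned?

Cyan

1.75·623377 − 0.45·7069873 = -2090533.100, which is > -2126339
0.92·623377 + 0.25·7069873 = 2340975.090, which is > 2330549
2.08·623377 + 0.8·7069873 = 6952522.560, which is < 6961179
This sign pattern matches Cyan.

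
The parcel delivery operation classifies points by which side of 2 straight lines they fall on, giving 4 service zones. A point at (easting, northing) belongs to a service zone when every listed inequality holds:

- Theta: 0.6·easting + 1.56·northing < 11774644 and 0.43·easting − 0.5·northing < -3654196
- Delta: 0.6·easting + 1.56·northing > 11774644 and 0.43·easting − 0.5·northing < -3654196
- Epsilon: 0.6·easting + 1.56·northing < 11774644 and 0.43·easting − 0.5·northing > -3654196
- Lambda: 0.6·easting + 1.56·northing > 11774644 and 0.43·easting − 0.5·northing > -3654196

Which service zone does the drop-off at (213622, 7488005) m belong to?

Lambda

0.6·213622 + 1.56·7488005 = 11809461.000, which is > 11774644
0.43·213622 − 0.5·7488005 = -3652145.040, which is > -3654196
This sign pattern matches Lambda.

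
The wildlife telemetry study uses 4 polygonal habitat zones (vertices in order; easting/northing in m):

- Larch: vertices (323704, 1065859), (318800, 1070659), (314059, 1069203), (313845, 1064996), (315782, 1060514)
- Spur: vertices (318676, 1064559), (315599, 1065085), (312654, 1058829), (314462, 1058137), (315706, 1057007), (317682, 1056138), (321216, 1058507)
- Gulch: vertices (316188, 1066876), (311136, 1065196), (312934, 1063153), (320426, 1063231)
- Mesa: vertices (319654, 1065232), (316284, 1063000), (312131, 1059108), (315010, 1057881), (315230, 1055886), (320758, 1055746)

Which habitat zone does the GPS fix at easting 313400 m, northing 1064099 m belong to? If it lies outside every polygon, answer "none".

Cast a ray rightward from (313400, 1064099). For each polygon, the edges (by vertex number in listed order) whose endpoints lie on opposite sides of northing = 1064099, where each meets that height, and whether that is right or left of the point:
Larch: 4–5 at easting≈314232.7 (right), 5–1 at easting≈321095.4 (right) → 2 crossings.
Spur: 2–3 at easting≈315134.8 (right), 7–1 at easting≈318869.1 (right) → 2 crossings.
Gulch: 2–3 at easting≈312101.4 (left), 4–1 at easting≈319416.8 (right) → 1 crossing.
Mesa: 1–2 at easting≈317943.3 (right), 6–1 at easting≈319785.9 (right) → 2 crossings.
Only Gulch has an odd count, so the point is inside Gulch.

Gulch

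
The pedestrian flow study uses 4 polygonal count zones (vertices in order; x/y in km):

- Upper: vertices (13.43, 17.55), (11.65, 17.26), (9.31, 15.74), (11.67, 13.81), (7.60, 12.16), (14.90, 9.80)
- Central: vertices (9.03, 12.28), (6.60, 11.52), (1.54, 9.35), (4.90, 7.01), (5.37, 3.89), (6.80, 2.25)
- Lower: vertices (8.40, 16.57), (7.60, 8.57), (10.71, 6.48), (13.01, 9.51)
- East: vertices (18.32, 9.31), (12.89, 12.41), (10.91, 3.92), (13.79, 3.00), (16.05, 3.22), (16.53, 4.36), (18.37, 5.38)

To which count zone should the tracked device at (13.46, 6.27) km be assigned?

East

Cast a ray rightward from (13.46, 6.27). For each polygon, the edges (by vertex number in listed order) whose endpoints lie on opposite sides of y = 6.27, where each meets that height, and whether that is right or left of the point:
Upper: no edge straddles that height → 0 crossings.
Central: 4–5 at x≈5.011 (left), 6–1 at x≈7.694 (left) → 0 crossings.
Lower: no edge straddles that height → 0 crossings.
East: 2–3 at x≈11.458 (left), 7–1 at x≈18.359 (right) → 1 crossing.
Only East has an odd count, so the point is inside East.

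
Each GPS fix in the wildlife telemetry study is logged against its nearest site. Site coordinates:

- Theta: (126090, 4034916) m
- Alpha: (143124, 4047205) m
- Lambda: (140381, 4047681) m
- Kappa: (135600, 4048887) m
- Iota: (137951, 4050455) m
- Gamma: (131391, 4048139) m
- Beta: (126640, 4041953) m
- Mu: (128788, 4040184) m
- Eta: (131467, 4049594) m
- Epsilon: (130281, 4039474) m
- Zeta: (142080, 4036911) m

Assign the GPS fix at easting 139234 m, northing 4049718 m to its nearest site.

Squared distances to each site:
Theta: 391863940.000; Alpha: 21447269.000; Lambda: 5464978.000; Kappa: 13896517.000; Iota: 2189258.000; Gamma: 64005890.000; Beta: 218904061.000; Mu: 200016072.000; Eta: 60341665.000; Epsilon: 185095745.000; Zeta: 172118965.000.
Minimum at Iota.

Iota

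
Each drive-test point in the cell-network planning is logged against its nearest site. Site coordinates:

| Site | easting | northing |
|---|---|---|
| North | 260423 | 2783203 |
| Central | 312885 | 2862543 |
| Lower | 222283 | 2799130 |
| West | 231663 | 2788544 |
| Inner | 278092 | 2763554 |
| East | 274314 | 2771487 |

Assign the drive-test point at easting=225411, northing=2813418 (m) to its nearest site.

Lower

Squared distances to each site:
North: 2138786369.000; Central: 10064966301.000; Lower: 213931328.000; West: 657803380.000; Inner: 5261706257.000; East: 4149712170.000.
Minimum at Lower.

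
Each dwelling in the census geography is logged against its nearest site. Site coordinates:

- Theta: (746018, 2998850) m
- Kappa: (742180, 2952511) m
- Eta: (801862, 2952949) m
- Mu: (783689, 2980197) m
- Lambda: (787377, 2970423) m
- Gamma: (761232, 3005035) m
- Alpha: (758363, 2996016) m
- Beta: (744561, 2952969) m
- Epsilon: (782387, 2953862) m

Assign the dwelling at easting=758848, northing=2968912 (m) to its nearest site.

Squared distances to each site:
Theta: 1060892744.000; Kappa: 546815025.000; Eta: 2105021565.000; Mu: 744426506.000; Lambda: 816186962.000; Gamma: 1310554585.000; Alpha: 734862041.000; Beta: 458297618.000; Epsilon: 780587021.000.
Minimum at Beta.

Beta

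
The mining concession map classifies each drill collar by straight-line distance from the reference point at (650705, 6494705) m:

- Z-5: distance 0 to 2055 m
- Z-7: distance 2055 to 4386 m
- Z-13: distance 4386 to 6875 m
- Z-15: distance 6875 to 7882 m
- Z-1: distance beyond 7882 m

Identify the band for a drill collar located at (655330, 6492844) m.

Z-13

Distance = √((655330−650705)² + (6492844−6494705)²) = √(21390625.000 + 3463321.000) = 4985.373 m.
4386 ≤ 4985.373 < 6875 → Z-13.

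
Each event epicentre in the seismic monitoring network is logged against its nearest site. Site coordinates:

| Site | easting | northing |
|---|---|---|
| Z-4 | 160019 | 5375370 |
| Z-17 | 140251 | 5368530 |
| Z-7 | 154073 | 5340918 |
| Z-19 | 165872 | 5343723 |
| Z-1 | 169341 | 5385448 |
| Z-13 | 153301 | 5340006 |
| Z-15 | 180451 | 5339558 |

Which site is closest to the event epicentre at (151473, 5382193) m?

Z-4

Squared distances to each site:
Z-4: 119587445.000; Z-17: 312610853.000; Z-7: 1710385625.000; Z-19: 1687272101.000; Z-1: 329860449.000; Z-13: 1783084553.000; Z-15: 2657467709.000.
Minimum at Z-4.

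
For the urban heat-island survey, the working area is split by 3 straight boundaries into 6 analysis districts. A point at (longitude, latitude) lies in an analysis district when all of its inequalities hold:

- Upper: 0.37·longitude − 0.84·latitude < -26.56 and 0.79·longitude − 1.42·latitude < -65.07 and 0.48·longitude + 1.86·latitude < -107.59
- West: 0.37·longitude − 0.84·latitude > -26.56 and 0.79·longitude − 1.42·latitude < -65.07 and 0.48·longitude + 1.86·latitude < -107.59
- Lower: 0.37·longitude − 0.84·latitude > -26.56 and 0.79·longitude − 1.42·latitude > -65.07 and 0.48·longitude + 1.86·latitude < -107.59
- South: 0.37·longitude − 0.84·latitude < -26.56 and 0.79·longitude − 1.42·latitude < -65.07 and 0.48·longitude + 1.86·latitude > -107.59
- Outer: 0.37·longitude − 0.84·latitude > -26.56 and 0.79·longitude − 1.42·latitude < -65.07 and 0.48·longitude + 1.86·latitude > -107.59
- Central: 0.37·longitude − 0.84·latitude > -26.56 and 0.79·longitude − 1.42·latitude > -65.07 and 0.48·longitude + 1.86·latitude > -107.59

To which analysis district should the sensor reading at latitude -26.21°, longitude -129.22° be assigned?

Lower

0.37·-129.22 − 0.84·-26.21 = -25.795, which is > -26.56
0.79·-129.22 − 1.42·-26.21 = -64.866, which is > -65.07
0.48·-129.22 + 1.86·-26.21 = -110.776, which is < -107.59
This sign pattern matches Lower.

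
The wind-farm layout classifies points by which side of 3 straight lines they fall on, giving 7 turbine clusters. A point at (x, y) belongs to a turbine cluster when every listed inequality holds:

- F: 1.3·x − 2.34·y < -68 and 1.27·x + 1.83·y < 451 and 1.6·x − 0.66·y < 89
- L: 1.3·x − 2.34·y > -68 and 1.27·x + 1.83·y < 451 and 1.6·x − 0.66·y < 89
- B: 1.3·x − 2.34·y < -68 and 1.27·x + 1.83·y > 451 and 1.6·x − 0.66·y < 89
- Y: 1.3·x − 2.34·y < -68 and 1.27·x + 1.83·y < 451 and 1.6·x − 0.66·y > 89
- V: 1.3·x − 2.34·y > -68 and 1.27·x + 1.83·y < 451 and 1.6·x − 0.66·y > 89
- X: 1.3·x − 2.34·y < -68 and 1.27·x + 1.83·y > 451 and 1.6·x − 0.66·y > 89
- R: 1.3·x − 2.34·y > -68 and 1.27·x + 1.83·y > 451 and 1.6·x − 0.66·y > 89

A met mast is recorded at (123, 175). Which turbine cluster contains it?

B

1.3·123 − 2.34·175 = -249.600, which is < -68
1.27·123 + 1.83·175 = 476.460, which is > 451
1.6·123 − 0.66·175 = 81.300, which is < 89
This sign pattern matches B.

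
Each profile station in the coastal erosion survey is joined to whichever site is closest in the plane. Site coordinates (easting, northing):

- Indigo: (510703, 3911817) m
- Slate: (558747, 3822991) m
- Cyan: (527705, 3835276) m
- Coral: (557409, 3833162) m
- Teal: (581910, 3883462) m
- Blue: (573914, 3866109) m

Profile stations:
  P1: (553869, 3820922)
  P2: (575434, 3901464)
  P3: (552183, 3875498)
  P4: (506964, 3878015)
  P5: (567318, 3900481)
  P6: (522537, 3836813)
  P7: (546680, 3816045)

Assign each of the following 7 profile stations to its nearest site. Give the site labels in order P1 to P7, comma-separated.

Slate, Teal, Blue, Indigo, Teal, Cyan, Slate

P1 → Slate (d²=28075645.00)
P2 → Teal (d²=366010580.00)
P3 → Blue (d²=560389682.00)
P4 → Indigo (d²=1156555325.00)
P5 → Teal (d²=502572825.00)
P6 → Cyan (d²=29070593.00)
P7 → Slate (d²=193859405.00)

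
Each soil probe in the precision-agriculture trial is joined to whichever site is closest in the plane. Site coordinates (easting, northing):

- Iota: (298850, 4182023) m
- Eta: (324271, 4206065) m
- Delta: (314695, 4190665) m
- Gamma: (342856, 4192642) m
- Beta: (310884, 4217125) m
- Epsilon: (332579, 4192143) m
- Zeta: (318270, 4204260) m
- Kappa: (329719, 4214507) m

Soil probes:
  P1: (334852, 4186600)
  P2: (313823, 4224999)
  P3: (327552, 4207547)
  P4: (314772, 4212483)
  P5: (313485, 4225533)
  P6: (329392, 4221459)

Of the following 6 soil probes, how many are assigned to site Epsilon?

P1 → Epsilon
P2 → Beta
P3 → Eta
P4 → Beta
P5 → Beta
P6 → Kappa
1 of the 6 goes to Epsilon.

1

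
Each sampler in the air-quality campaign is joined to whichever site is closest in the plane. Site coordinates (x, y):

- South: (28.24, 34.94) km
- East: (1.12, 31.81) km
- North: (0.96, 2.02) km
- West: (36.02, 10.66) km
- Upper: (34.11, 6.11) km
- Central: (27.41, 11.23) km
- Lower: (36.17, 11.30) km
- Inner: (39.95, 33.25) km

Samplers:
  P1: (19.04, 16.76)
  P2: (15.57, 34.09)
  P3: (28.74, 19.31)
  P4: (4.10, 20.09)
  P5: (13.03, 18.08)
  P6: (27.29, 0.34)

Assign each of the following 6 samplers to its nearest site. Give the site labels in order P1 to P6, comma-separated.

P1 → Central (d²=100.64)
P2 → South (d²=161.25)
P3 → Central (d²=67.06)
P4 → East (d²=146.24)
P5 → Central (d²=253.71)
P6 → Upper (d²=79.81)

Central, South, Central, East, Central, Upper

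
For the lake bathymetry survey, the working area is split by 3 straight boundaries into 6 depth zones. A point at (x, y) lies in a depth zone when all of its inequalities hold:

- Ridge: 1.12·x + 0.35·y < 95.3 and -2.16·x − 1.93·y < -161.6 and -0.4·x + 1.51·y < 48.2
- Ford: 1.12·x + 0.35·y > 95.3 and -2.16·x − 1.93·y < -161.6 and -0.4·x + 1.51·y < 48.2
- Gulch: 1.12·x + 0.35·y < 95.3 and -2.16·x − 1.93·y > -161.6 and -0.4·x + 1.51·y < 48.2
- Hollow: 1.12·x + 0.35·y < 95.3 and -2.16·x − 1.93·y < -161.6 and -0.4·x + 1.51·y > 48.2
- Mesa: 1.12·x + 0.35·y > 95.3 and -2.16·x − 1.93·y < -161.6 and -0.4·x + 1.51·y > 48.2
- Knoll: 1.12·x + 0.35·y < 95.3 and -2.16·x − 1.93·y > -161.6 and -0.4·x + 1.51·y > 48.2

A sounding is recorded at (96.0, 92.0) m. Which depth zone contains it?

1.12·96.0 + 0.35·92.0 = 139.720, which is > 95.3
-2.16·96.0 − 1.93·92.0 = -384.920, which is < -161.6
-0.4·96.0 + 1.51·92.0 = 100.520, which is > 48.2
This sign pattern matches Mesa.

Mesa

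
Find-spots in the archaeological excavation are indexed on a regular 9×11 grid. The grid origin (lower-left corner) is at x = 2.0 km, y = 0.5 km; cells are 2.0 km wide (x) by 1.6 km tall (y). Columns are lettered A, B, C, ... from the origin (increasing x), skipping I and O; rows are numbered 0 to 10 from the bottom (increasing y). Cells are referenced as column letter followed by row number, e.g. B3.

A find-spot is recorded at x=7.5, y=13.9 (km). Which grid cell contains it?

C8

Column index: ⌊(7.5 − 2.0) / 2.0⌋ = ⌊2.750⌋ = 2 → column C
Row offset from origin: ⌊(13.9 − 0.5) / 1.6⌋ = ⌊8.375⌋ = 8 → row 8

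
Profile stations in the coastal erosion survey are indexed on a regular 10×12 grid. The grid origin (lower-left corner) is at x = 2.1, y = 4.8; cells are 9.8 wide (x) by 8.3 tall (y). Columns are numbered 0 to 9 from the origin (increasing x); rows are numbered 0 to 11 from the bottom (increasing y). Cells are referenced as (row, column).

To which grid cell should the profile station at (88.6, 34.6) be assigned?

(3, 8)

Column index: ⌊(88.6 − 2.1) / 9.8⌋ = ⌊8.827⌋ = 8
Row offset from origin: ⌊(34.6 − 4.8) / 8.3⌋ = ⌊3.590⌋ = 3 → row 3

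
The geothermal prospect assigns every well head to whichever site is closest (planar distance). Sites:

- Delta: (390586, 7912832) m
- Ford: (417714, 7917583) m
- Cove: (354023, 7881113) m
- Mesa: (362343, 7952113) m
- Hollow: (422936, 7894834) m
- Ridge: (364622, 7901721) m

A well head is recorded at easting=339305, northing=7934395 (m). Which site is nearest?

Squared distances to each site:
Delta: 3094703930.000; Ford: 6430614625.000; Cove: 3055591048.000; Mesa: 844676968.000; Hollow: 8559216882.000; Ridge: 1708540765.000.
Minimum at Mesa.

Mesa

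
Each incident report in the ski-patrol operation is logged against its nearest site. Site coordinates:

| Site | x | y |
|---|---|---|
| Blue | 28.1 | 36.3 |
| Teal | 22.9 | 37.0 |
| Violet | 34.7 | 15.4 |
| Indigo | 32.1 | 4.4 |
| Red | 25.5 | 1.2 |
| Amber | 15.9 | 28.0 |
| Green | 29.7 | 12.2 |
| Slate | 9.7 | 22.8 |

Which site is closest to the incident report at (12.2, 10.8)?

Slate

Squared distances to each site:
Blue: 903.060; Teal: 800.930; Violet: 527.410; Indigo: 436.970; Red: 269.050; Amber: 309.530; Green: 308.210; Slate: 150.250.
Minimum at Slate.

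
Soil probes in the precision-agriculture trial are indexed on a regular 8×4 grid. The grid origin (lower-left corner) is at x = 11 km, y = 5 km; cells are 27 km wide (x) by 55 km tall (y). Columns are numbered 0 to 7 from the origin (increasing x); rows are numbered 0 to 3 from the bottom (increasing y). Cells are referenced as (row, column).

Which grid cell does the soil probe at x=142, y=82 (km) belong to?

Column index: ⌊(142 − 11) / 27⌋ = ⌊4.852⌋ = 4
Row offset from origin: ⌊(82 − 5) / 55⌋ = ⌊1.400⌋ = 1 → row 1

(1, 4)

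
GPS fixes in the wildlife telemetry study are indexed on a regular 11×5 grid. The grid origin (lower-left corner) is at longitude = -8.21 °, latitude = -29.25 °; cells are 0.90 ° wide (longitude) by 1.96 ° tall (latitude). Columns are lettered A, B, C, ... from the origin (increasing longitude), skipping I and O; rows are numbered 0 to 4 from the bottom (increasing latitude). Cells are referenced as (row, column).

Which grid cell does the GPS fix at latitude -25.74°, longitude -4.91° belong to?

(1, D)

Column index: ⌊(-4.91 − -8.21) / 0.90⌋ = ⌊3.667⌋ = 3 → column D
Row offset from origin: ⌊(-25.74 − -29.25) / 1.96⌋ = ⌊1.791⌋ = 1 → row 1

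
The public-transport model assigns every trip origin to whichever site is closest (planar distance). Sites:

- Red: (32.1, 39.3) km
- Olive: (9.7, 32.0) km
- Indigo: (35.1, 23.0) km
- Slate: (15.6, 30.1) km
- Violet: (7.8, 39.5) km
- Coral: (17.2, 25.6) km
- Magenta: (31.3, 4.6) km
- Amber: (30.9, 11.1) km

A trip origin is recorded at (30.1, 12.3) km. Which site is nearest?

Amber

Squared distances to each site:
Red: 733.000; Olive: 804.250; Indigo: 139.490; Slate: 527.090; Violet: 1237.130; Coral: 343.300; Magenta: 60.730; Amber: 2.080.
Minimum at Amber.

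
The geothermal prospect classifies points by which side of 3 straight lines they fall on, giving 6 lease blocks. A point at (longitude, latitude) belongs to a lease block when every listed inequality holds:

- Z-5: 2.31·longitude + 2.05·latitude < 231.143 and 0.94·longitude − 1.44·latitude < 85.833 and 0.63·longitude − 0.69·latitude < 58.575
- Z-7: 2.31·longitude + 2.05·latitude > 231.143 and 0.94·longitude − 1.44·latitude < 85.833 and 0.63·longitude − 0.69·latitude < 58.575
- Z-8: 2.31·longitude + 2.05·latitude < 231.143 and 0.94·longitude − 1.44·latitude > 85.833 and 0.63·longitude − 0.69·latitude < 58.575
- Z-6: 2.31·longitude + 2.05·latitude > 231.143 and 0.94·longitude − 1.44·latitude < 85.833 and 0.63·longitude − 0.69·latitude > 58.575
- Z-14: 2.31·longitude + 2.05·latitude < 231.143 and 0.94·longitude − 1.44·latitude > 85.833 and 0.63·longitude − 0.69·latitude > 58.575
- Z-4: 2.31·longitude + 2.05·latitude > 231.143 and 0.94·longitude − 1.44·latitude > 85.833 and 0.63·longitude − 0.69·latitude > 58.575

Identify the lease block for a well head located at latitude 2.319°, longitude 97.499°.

Z-14

2.31·97.499 + 2.05·2.319 = 229.977, which is < 231.143
0.94·97.499 − 1.44·2.319 = 88.310, which is > 85.833
0.63·97.499 − 0.69·2.319 = 59.824, which is > 58.575
This sign pattern matches Z-14.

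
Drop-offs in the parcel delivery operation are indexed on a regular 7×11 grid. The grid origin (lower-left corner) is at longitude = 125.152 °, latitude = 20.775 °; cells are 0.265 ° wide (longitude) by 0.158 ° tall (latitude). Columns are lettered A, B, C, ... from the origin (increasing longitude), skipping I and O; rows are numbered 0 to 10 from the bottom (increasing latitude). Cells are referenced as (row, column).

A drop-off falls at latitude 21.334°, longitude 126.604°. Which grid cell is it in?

(3, F)

Column index: ⌊(126.604 − 125.152) / 0.265⌋ = ⌊5.479⌋ = 5 → column F
Row offset from origin: ⌊(21.334 − 20.775) / 0.158⌋ = ⌊3.538⌋ = 3 → row 3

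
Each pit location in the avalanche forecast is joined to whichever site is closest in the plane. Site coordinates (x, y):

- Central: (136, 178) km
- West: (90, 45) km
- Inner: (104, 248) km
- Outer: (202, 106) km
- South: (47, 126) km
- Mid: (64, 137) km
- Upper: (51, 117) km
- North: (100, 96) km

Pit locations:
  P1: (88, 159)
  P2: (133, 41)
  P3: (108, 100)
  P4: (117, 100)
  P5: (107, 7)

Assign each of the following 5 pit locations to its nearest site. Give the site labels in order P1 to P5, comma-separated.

P1 → Mid (d²=1060.00)
P2 → West (d²=1865.00)
P3 → North (d²=80.00)
P4 → North (d²=305.00)
P5 → West (d²=1733.00)

Mid, West, North, North, West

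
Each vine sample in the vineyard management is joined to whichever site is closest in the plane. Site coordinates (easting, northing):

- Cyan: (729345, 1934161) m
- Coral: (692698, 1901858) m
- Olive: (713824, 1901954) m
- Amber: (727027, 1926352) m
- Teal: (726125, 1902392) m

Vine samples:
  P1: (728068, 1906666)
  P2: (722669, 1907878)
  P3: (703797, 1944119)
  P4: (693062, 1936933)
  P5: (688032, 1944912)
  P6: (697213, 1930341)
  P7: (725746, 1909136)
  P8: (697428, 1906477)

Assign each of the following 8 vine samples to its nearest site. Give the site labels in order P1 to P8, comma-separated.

Teal, Teal, Cyan, Coral, Cyan, Coral, Teal, Coral

P1 → Teal (d²=22042325.00)
P2 → Teal (d²=42040132.00)
P3 → Cyan (d²=751862068.00)
P4 → Coral (d²=1230388121.00)
P5 → Cyan (d²=1822347970.00)
P6 → Coral (d²=831666514.00)
P7 → Teal (d²=45625177.00)
P8 → Coral (d²=43708061.00)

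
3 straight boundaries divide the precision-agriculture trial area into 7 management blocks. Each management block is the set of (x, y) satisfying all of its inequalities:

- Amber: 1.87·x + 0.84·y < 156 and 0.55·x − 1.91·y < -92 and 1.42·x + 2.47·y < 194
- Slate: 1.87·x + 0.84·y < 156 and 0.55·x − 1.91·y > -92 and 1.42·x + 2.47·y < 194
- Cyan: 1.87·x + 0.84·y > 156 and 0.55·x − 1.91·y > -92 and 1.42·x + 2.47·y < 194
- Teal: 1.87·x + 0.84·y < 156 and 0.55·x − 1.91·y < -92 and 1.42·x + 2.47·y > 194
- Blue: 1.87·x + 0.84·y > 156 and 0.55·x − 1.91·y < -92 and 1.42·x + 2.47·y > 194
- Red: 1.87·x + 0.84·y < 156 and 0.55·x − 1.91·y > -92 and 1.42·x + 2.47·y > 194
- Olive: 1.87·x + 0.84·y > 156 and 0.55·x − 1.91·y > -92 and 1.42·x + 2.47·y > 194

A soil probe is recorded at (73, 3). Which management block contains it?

1.87·73 + 0.84·3 = 139.030, which is < 156
0.55·73 − 1.91·3 = 34.420, which is > -92
1.42·73 + 2.47·3 = 111.070, which is < 194
This sign pattern matches Slate.

Slate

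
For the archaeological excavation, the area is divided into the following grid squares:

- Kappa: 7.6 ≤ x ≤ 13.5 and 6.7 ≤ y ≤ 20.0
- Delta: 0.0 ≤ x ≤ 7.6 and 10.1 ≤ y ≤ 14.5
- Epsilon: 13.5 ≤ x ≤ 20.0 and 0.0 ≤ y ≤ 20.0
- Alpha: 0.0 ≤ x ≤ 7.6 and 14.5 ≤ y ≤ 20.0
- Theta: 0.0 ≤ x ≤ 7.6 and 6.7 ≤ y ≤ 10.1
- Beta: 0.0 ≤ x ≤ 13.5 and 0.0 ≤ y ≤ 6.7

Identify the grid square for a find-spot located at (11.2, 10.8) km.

The point has x = 11.2 and y = 10.8.
Only Kappa satisfies 7.6 ≤ x ≤ 13.5 and 6.7 ≤ y ≤ 20.0.

Kappa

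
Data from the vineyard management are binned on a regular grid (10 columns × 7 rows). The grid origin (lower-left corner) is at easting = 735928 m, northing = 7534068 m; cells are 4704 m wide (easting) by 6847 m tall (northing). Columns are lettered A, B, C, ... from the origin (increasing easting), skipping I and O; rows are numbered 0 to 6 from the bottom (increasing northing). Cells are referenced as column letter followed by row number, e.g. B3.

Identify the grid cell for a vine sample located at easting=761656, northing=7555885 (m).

F3

Column index: ⌊(761656 − 735928) / 4704⌋ = ⌊5.469⌋ = 5 → column F
Row offset from origin: ⌊(7555885 − 7534068) / 6847⌋ = ⌊3.186⌋ = 3 → row 3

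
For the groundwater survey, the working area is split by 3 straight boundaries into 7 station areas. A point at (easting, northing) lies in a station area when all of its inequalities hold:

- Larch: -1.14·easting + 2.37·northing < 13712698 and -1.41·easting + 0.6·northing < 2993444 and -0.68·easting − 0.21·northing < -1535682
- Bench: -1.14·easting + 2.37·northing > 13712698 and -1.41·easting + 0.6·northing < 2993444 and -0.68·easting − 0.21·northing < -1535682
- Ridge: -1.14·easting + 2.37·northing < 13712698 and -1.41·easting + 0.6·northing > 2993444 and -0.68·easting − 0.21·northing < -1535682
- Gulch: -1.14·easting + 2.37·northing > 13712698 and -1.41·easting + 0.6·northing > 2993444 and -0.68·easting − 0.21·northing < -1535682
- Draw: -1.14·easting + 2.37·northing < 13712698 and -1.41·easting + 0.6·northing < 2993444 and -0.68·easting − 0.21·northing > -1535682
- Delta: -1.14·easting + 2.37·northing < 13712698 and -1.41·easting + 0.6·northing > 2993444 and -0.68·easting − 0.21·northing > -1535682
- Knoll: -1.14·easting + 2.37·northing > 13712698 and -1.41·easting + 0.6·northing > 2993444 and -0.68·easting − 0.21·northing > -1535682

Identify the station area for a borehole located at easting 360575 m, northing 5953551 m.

Delta

-1.14·360575 + 2.37·5953551 = 13698860.370, which is < 13712698
-1.41·360575 + 0.6·5953551 = 3063719.850, which is > 2993444
-0.68·360575 − 0.21·5953551 = -1495436.710, which is > -1535682
This sign pattern matches Delta.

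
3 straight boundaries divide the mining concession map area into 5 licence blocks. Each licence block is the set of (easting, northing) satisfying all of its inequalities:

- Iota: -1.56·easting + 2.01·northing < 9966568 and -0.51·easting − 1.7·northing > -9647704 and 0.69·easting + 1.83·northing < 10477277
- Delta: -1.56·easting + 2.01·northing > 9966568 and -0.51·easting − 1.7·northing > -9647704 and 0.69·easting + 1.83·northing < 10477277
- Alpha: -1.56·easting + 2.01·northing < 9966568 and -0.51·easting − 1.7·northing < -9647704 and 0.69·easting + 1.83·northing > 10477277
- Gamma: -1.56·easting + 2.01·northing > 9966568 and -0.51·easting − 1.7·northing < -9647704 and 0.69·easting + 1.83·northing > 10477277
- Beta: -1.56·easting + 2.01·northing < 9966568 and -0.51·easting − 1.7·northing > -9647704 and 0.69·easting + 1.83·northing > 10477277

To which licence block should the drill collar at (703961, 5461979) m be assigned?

-1.56·703961 + 2.01·5461979 = 9880398.630, which is < 9966568
-0.51·703961 − 1.7·5461979 = -9644384.410, which is > -9647704
0.69·703961 + 1.83·5461979 = 10481154.660, which is > 10477277
This sign pattern matches Beta.

Beta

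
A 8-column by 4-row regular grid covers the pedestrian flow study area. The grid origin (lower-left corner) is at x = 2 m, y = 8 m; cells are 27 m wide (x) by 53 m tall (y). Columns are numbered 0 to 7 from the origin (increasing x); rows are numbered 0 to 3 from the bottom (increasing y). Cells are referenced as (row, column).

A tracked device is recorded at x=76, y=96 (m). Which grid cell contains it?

(1, 2)

Column index: ⌊(76 − 2) / 27⌋ = ⌊2.741⌋ = 2
Row offset from origin: ⌊(96 − 8) / 53⌋ = ⌊1.660⌋ = 1 → row 1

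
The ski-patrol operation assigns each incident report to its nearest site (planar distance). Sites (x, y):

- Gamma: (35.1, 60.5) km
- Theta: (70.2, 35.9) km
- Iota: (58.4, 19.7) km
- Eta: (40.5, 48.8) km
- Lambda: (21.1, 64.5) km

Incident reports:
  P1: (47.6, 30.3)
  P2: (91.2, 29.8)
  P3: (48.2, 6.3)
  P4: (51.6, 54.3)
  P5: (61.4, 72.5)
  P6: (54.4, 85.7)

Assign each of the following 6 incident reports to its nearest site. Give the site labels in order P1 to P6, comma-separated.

Iota, Theta, Iota, Eta, Gamma, Gamma

P1 → Iota (d²=229.00)
P2 → Theta (d²=478.21)
P3 → Iota (d²=283.60)
P4 → Eta (d²=153.46)
P5 → Gamma (d²=835.69)
P6 → Gamma (d²=1007.53)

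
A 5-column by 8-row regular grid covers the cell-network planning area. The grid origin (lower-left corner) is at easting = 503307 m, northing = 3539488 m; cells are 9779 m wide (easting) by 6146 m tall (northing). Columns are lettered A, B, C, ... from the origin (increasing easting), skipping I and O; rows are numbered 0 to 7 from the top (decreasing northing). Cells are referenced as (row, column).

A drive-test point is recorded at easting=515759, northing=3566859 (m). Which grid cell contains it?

Column index: ⌊(515759 − 503307) / 9779⌋ = ⌊1.273⌋ = 1 → column B
Row offset from origin: ⌊(3566859 − 3539488) / 6146⌋ = ⌊4.453⌋ = 4 → row 3 (counted from top)

(3, B)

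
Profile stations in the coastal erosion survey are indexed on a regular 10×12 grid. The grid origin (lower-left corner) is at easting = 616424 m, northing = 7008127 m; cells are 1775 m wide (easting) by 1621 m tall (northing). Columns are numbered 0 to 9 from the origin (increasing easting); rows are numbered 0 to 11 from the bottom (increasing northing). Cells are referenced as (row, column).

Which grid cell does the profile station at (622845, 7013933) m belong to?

(3, 3)

Column index: ⌊(622845 − 616424) / 1775⌋ = ⌊3.617⌋ = 3
Row offset from origin: ⌊(7013933 − 7008127) / 1621⌋ = ⌊3.582⌋ = 3 → row 3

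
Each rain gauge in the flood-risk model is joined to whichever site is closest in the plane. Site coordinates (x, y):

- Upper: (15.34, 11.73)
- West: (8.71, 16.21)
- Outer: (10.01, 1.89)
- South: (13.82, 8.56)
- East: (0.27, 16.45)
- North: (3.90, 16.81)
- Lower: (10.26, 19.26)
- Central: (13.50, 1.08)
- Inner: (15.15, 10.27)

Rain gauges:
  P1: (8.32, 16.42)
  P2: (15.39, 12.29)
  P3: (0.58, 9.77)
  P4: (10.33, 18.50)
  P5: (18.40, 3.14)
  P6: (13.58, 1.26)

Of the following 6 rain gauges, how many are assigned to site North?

P1 → West
P2 → Upper
P3 → East
P4 → Lower
P5 → Central
P6 → Central
0 of the 6 go to North.

0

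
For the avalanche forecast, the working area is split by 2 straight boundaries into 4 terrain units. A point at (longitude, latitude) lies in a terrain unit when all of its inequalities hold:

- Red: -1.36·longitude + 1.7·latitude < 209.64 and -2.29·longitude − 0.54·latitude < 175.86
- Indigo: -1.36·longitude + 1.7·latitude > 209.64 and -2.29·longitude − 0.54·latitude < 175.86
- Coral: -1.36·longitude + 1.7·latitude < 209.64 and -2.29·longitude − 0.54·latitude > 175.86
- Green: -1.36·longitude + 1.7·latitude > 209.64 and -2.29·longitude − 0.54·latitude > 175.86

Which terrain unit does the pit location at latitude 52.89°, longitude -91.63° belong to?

Green

-1.36·-91.63 + 1.7·52.89 = 214.530, which is > 209.64
-2.29·-91.63 − 0.54·52.89 = 181.272, which is > 175.86
This sign pattern matches Green.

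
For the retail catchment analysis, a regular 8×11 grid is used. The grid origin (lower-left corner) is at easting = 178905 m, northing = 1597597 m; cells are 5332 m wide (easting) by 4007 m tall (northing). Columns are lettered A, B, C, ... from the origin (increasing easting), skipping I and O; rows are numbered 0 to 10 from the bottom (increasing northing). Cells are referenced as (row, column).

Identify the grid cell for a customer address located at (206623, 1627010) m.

Column index: ⌊(206623 − 178905) / 5332⌋ = ⌊5.198⌋ = 5 → column F
Row offset from origin: ⌊(1627010 − 1597597) / 4007⌋ = ⌊7.340⌋ = 7 → row 7

(7, F)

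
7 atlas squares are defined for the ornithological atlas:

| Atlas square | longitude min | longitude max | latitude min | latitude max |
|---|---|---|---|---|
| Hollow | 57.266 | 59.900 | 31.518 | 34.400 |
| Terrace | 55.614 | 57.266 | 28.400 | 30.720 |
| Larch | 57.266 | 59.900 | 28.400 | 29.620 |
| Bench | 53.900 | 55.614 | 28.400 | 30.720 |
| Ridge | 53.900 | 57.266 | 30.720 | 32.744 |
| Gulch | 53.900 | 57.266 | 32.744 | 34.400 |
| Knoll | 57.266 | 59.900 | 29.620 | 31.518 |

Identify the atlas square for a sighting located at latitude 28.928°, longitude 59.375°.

Larch

The point has longitude = 59.375 and latitude = 28.928.
Only Larch satisfies 57.266 ≤ longitude ≤ 59.900 and 28.400 ≤ latitude ≤ 29.620.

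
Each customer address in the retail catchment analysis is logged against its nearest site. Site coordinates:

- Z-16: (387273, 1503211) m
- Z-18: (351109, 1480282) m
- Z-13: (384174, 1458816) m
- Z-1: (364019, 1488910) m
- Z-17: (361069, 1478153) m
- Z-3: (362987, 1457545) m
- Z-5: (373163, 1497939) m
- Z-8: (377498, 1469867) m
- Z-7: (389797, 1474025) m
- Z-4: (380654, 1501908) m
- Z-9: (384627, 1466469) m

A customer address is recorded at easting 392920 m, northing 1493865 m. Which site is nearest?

Squared distances to each site:
Z-16: 119236325.000; Z-18: 1932657610.000; Z-13: 1304924917.000; Z-1: 859819826.000; Z-17: 1261353145.000; Z-3: 2215126889.000; Z-5: 406936525.000; Z-8: 813742088.000; Z-7: 403378729.000; Z-4: 215144605.000; Z-9: 819314665.000.
Minimum at Z-16.

Z-16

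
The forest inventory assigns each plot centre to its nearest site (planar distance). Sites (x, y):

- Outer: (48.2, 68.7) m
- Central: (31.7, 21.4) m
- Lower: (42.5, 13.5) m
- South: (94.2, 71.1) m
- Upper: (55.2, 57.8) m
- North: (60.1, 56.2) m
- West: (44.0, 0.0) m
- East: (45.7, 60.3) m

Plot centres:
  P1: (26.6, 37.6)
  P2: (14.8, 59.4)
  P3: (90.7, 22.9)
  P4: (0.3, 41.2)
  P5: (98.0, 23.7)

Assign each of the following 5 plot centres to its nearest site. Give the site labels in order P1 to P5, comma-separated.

P1 → Central (d²=288.45)
P2 → East (d²=955.62)
P3 → North (d²=2045.25)
P4 → Central (d²=1378.00)
P5 → South (d²=2261.20)

Central, East, North, Central, South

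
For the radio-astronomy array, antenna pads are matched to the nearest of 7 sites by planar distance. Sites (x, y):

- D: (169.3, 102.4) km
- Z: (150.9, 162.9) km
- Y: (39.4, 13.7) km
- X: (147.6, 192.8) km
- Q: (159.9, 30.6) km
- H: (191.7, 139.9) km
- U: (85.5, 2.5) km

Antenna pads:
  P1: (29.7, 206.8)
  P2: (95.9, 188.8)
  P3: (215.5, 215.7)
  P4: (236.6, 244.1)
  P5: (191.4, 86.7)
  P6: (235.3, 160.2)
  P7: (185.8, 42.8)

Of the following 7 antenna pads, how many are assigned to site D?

1

P1 → X
P2 → X
P3 → X
P4 → X
P5 → D
P6 → H
P7 → Q
1 of the 7 goes to D.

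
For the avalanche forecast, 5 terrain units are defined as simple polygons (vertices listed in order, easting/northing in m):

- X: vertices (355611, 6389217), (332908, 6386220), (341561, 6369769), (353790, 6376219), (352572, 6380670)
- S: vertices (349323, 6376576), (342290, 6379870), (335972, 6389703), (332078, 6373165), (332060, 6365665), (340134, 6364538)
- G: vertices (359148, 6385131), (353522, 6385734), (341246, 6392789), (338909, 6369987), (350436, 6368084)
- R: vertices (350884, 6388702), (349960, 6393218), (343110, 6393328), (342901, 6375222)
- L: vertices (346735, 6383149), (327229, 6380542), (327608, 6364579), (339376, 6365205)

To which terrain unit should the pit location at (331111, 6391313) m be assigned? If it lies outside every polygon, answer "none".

none

Cast a ray rightward from (331111, 6391313). For each polygon, the edges (by vertex number in listed order) whose endpoints lie on opposite sides of northing = 6391313, where each meets that height, and whether that is right or left of the point:
X: no edge straddles that height → 0 crossings.
S: no edge straddles that height → 0 crossings.
G: 2–3 at easting≈343814.3 (right), 3–4 at easting≈341094.7 (right) → 2 crossings.
R: 1–2 at easting≈350349.8 (right), 3–4 at easting≈343086.7 (right) → 2 crossings.
L: no edge straddles that height → 0 crossings.
All counts are even, so the point lies outside every listed polygon.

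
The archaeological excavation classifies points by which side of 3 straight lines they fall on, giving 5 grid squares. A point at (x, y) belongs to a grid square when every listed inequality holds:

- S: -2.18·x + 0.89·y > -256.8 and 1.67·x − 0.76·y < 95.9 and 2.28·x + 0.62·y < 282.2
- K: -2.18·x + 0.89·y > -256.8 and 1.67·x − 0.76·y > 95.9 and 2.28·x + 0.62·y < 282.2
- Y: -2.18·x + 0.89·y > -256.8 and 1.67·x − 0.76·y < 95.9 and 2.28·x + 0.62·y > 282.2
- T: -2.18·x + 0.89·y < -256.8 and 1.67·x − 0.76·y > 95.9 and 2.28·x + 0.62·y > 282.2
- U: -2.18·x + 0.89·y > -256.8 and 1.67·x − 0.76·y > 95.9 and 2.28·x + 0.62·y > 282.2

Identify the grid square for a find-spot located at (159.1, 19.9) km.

T

-2.18·159.1 + 0.89·19.9 = -329.127, which is < -256.8
1.67·159.1 − 0.76·19.9 = 250.573, which is > 95.9
2.28·159.1 + 0.62·19.9 = 375.086, which is > 282.2
This sign pattern matches T.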